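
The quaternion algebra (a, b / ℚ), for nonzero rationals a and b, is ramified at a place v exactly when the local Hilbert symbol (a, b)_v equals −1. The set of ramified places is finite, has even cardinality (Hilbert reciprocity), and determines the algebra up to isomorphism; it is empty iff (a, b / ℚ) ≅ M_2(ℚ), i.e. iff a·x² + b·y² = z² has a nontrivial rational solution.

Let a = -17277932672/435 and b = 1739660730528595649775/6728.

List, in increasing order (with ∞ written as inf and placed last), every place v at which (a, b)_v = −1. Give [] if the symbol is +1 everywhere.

[2, 3, 5, 7, 29, 41]

Mod squares: a ≡ -5742870, b ≡ 3198. Check v ∈ {∞, 2, 3, 5, 7, 11, 13, 17, 23, 29, 41}.
v=41: a=41^1·(≡35), b=41^3·(≡16) mod 41; (35|41)=-1, (16|41)=+1; (−1)^{1·3·20}·(-1)^3·(+1)^1 = -1.
v=∞: -5742870 < 0 and 3198 > 0  ⇒  (a,b)_∞ = +1.
v=17: a=17^0·(≡9), b=17^2·(≡2) mod 17; (9|17)=+1, (2|17)=+1; (−1)^{0·2·8}·(+1)^2·(+1)^0 = +1.
v=7: a=7^1·(≡1), b=7^2·(≡3) mod 7; (1|7)=+1, (3|7)=-1; (−1)^{1·2·3}·(+1)^2·(-1)^1 = -1.
v=23: a=23^1·(≡5), b=23^2·(≡12) mod 23; (5|23)=-1, (12|23)=+1; (−1)^{1·2·11}·(-1)^2·(+1)^1 = +1.
v=3: a=3^-1·(≡1), b=3^1·(≡1) mod 3; (1|3)=+1, (1|3)=+1; (−1)^{-1·1·1}·(+1)^1·(+1)^-1 = -1.
v=2: v_2(a)=7, v_2(b)=-3; units ≡ 5, 7 (mod 8); ε·ε+αω+βω = 0·1+7·0+-3·1 ≡ 1  ⇒  (a,b)_2 = -1.
v=13: a=13^2·(≡9), b=13^5·(≡4) mod 13; (9|13)=+1, (4|13)=+1; (−1)^{2·5·6}·(+1)^5·(+1)^2 = +1.
v=5: a=5^-1·(≡4), b=5^2·(≡2) mod 5; (4|5)=+1, (2|5)=-1; (−1)^{-1·2·2}·(+1)^2·(-1)^-1 = -1.
v=11: a=11^2·(≡10), b=11^2·(≡10) mod 11; (10|11)=-1, (10|11)=-1; (−1)^{2·2·5}·(-1)^2·(-1)^2 = +1.
v=29: a=29^-1·(≡12), b=29^-2·(≡3) mod 29; (12|29)=-1, (3|29)=-1; (−1)^{-1·-2·14}·(-1)^-2·(-1)^-1 = -1.
Ram(-5742870, 3198) = {2, 3, 5, 7, 29, 41}; no ℚ_2-point on the conic.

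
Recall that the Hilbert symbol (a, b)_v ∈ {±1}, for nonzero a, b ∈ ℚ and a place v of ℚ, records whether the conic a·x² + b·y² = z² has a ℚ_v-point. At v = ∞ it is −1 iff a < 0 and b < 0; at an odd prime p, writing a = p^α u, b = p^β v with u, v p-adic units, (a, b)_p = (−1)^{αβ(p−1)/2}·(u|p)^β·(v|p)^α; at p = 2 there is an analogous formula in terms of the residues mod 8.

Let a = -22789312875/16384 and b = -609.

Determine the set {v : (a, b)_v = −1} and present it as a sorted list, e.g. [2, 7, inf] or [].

(a, b) ≡ (-120435, -609) mod (ℚ^×)²; places V = {2, 3, 5, 7, 29, 31, 37, ∞}.
(a,b)_3: α=3, u≡1; β=1, v≡1 (mod 3); (1|3)=+1, (1|3)=+1; sign (−1)^1·+1^1·+1^3 = -1.
(a,b)_31: α=1, u≡11; β=0, v≡11 (mod 31); (11|31)=-1, (11|31)=-1; sign (−1)^0·-1^0·-1^1 = -1.
(a,b)_5: α=3, u≡3; β=0, v≡1 (mod 5); (3|5)=-1, (1|5)=+1; sign (−1)^0·-1^0·+1^3 = +1.
(a,b)_29: α=2, u≡14; β=1, v≡8 (mod 29); (14|29)=-1, (8|29)=-1; sign (−1)^0·-1^1·-1^2 = -1.
(a,b)_2: α=-14, β=0; u≡5, v≡7 (mod 8); ε(u)ε(v)=0·1, αω(v)=-14·0, βω(u)=0·1; sum ≡ 0  ⇒  +1.
(a,b)_7: α=1, u≡2; β=1, v≡4 (mod 7); (2|7)=+1, (4|7)=+1; sign (−1)^1·+1^1·+1^1 = -1.
(a,b)_37: α=1, u≡36; β=0, v≡20 (mod 37); (36|37)=+1, (20|37)=-1; sign (−1)^0·+1^0·-1^1 = -1.
(a,b)_∞: sgn(-120435)=−, sgn(-609)=−, so -1.
Ram(-120435, -609) = {3, 7, 29, 31, 37, ∞}; no ℚ_3-point on the conic.

[3, 7, 29, 31, 37, inf]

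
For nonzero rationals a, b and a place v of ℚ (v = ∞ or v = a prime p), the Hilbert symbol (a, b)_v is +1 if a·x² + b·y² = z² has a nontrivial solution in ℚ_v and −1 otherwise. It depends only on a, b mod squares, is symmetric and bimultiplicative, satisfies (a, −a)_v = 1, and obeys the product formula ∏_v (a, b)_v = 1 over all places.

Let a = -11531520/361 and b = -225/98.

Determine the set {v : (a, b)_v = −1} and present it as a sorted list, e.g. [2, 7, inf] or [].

[5, 7, 13, inf]

(a, b) ≡ (-5005, -2) mod (ℚ^×)²; places V = {2, 3, 5, 7, 11, 13, 19, ∞}.
(a,b)_11: α=1, u≡10; β=0, v≡5 (mod 11); (10|11)=-1, (5|11)=+1; sign (−1)^0·-1^0·+1^1 = +1.
(a,b)_2: α=8, β=-1; u≡3, v≡7 (mod 8); ε(u)ε(v)=1·1, αω(v)=8·0, βω(u)=-1·1; sum ≡ 0  ⇒  +1.
(a,b)_3: α=2, u≡2; β=2, v≡1 (mod 3); (2|3)=-1, (1|3)=+1; sign (−1)^0·-1^2·+1^2 = +1.
(a,b)_13: α=1, u≡8; β=0, v≡5 (mod 13); (8|13)=-1, (5|13)=-1; sign (−1)^0·-1^0·-1^1 = -1.
(a,b)_5: α=1, u≡1; β=2, v≡2 (mod 5); (1|5)=+1, (2|5)=-1; sign (−1)^0·+1^2·-1^1 = -1.
(a,b)_∞: sgn(-5005)=−, sgn(-2)=−, so -1.
(a,b)_7: α=1, u≡5; β=-2, v≡3 (mod 7); (5|7)=-1, (3|7)=-1; sign (−1)^0·-1^-2·-1^1 = -1.
(a,b)_19: α=-2, u≡17; β=0, v≡1 (mod 19); (17|19)=+1, (1|19)=+1; sign (−1)^0·+1^0·+1^-2 = +1.
Ram(-5005, -2) = {5, 7, 13, ∞}; no ℚ_5-point on the conic.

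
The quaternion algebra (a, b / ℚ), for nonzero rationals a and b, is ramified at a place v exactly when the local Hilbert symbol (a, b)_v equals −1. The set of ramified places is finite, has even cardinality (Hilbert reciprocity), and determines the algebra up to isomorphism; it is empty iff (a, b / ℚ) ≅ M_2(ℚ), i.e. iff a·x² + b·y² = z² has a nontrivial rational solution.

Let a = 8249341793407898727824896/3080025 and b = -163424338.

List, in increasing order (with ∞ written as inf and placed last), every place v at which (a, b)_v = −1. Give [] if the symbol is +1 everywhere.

[2, 11, 29, 37]

(a, b) ≡ (814, -163424338) mod (ℚ^×)²; places V = {2, 3, 5, 7, 11, 13, 23, 29, 37, 43, ∞}.
(a,b)_2: α=9, β=1; u≡7, v≡7 (mod 8); ε(u)ε(v)=1·1, αω(v)=9·0, βω(u)=1·0; sum ≡ 1  ⇒  -1.
(a,b)_23: α=2, u≡18; β=1, v≡7 (mod 23); (18|23)=+1, (7|23)=-1; sign (−1)^0·+1^1·-1^2 = +1.
(a,b)_29: α=2, u≡12; β=1, v≡16 (mod 29); (12|29)=-1, (16|29)=+1; sign (−1)^0·-1^1·+1^2 = -1.
(a,b)_43: α=2, u≡9; β=1, v≡32 (mod 43); (9|43)=+1, (32|43)=-1; sign (−1)^0·+1^1·-1^2 = +1.
(a,b)_13: α=-2, u≡8; β=0, v≡1 (mod 13); (8|13)=-1, (1|13)=+1; sign (−1)^0·-1^0·+1^-2 = +1.
(a,b)_5: α=-2, u≡1; β=0, v≡2 (mod 5); (1|5)=+1, (2|5)=-1; sign (−1)^0·+1^0·-1^-2 = +1.
(a,b)_7: α=4, u≡2; β=1, v≡3 (mod 7); (2|7)=+1, (3|7)=-1; sign (−1)^0·+1^1·-1^4 = +1.
(a,b)_37: α=3, u≡31; β=1, v≡1 (mod 37); (31|37)=-1, (1|37)=+1; sign (−1)^0·-1^1·+1^3 = -1.
(a,b)_∞: sgn(814)=+, sgn(-163424338)=−, so +1.
(a,b)_11: α=5, u≡6; β=1, v≡7 (mod 11); (6|11)=-1, (7|11)=-1; sign (−1)^1·-1^1·-1^5 = -1.
(a,b)_3: α=-6, u≡1; β=0, v≡2 (mod 3); (1|3)=+1, (2|3)=-1; sign (−1)^0·+1^0·-1^-6 = +1.
|Ram(814, -163424338)| = 4, even; anisotropic at {2, 11, 29, 37}.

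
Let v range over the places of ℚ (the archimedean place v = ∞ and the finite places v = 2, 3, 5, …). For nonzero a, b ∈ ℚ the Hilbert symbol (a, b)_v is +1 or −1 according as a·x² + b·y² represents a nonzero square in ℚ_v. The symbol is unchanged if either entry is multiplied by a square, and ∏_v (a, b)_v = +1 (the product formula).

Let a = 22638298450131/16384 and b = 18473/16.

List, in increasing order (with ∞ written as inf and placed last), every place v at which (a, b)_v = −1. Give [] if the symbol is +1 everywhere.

[7, 13]

Mod squares: a ≡ 91, b ≡ 377. Check v ∈ {∞, 2, 3, 7, 13, 29}.
v=∞: 91 > 0 and 377 > 0  ⇒  (a,b)_∞ = +1.
v=3: a=3^6·(≡1), b=3^0·(≡2) mod 3; (1|3)=+1, (2|3)=-1; (−1)^{6·0·1}·(+1)^0·(-1)^6 = +1.
v=13: a=13^3·(≡2), b=13^1·(≡10) mod 13; (2|13)=-1, (10|13)=+1; (−1)^{3·1·6}·(-1)^1·(+1)^3 = -1.
v=2: v_2(a)=-14, v_2(b)=-4; units ≡ 3, 1 (mod 8); ε·ε+αω+βω = 1·0+-14·0+-4·1 ≡ 0  ⇒  (a,b)_2 = +1.
v=29: a=29^2·(≡13), b=29^1·(≡9) mod 29; (13|29)=+1, (9|29)=+1; (−1)^{2·1·14}·(+1)^1·(+1)^2 = +1.
v=7: a=7^5·(≡5), b=7^2·(≡3) mod 7; (5|7)=-1, (3|7)=-1; (−1)^{5·2·3}·(-1)^2·(-1)^5 = -1.
|Ram(91, 377)| = 2, even; anisotropic at {7, 13}.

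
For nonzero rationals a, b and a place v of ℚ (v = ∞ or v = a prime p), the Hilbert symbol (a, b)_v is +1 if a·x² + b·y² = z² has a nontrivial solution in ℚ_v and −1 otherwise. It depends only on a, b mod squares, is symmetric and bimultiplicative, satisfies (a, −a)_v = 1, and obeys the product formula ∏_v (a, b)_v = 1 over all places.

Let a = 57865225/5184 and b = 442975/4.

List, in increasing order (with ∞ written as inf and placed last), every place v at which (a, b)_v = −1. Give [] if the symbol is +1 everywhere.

(a, b) ≡ (19129, 17719) mod (ℚ^×)²; places V = {2, 3, 5, 11, 13, 29, 37, 47, ∞}.
(a,b)_47: α=1, u≡41; β=1, v≡18 (mod 47); (41|47)=-1, (18|47)=+1; sign (−1)^1·-1^1·+1^1 = +1.
(a,b)_∞: sgn(19129)=+, sgn(17719)=+, so +1.
(a,b)_5: α=2, u≡1; β=2, v≡1 (mod 5); (1|5)=+1, (1|5)=+1; sign (−1)^0·+1^2·+1^2 = +1.
(a,b)_29: α=0, u≡10; β=1, v≡27 (mod 29); (10|29)=-1, (27|29)=-1; sign (−1)^0·-1^1·-1^0 = -1.
(a,b)_3: α=-4, u≡1; β=0, v≡1 (mod 3); (1|3)=+1, (1|3)=+1; sign (−1)^0·+1^0·+1^-4 = +1.
(a,b)_13: α=0, u≡8; β=1, v≡7 (mod 13); (8|13)=-1, (7|13)=-1; sign (−1)^0·-1^1·-1^0 = -1.
(a,b)_2: α=-6, β=-2; u≡1, v≡7 (mod 8); ε(u)ε(v)=0·1, αω(v)=-6·0, βω(u)=-2·0; sum ≡ 0  ⇒  +1.
(a,b)_37: α=1, u≡30; β=0, v≡12 (mod 37); (30|37)=+1, (12|37)=+1; sign (−1)^0·+1^0·+1^1 = +1.
(a,b)_11: α=3, u≡1; β=0, v≡4 (mod 11); (1|11)=+1, (4|11)=+1; sign (−1)^0·+1^0·+1^3 = +1.
(19129, 17719 / ℚ) ramifies at {13, 29}: a division algebra.

[13, 29]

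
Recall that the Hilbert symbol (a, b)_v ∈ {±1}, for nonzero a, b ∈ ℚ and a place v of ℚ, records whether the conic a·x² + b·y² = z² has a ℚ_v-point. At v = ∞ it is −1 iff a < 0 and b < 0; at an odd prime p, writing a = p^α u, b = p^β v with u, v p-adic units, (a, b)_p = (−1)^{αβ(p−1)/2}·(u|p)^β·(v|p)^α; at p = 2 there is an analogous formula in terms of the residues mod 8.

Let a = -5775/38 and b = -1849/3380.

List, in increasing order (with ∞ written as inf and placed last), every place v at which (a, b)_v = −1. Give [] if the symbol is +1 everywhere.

[5, 11, 19, inf]

Mod squares: a ≡ -8778, b ≡ -5. Check v ∈ {∞, 2, 3, 5, 7, 11, 13, 19, 43}.
v=13: a=13^0·(≡3), b=13^-2·(≡7) mod 13; (3|13)=+1, (7|13)=-1; (−1)^{0·-2·6}·(+1)^-2·(-1)^0 = +1.
v=2: v_2(a)=-1, v_2(b)=-2; units ≡ 3, 3 (mod 8); ε·ε+αω+βω = 1·1+-1·1+-2·1 ≡ 0  ⇒  (a,b)_2 = +1.
v=5: a=5^2·(≡3), b=5^-1·(≡1) mod 5; (3|5)=-1, (1|5)=+1; (−1)^{2·-1·2}·(-1)^-1·(+1)^2 = -1.
v=∞: -8778 < 0 and -5 < 0  ⇒  (a,b)_∞ = -1.
v=7: a=7^1·(≡5), b=7^0·(≡1) mod 7; (5|7)=-1, (1|7)=+1; (−1)^{1·0·3}·(-1)^0·(+1)^1 = +1.
v=43: a=43^0·(≡37), b=43^2·(≡38) mod 43; (37|43)=-1, (38|43)=+1; (−1)^{0·2·21}·(-1)^2·(+1)^0 = +1.
v=11: a=11^1·(≡5), b=11^0·(≡7) mod 11; (5|11)=+1, (7|11)=-1; (−1)^{1·0·5}·(+1)^0·(-1)^1 = -1.
v=19: a=19^-1·(≡10), b=19^0·(≡3) mod 19; (10|19)=-1, (3|19)=-1; (−1)^{-1·0·9}·(-1)^0·(-1)^-1 = -1.
v=3: a=3^1·(≡2), b=3^0·(≡1) mod 3; (2|3)=-1, (1|3)=+1; (−1)^{1·0·1}·(-1)^0·(+1)^1 = +1.
|Ram(-8778, -5)| = 4, even; anisotropic at {5, 11, 19, ∞}.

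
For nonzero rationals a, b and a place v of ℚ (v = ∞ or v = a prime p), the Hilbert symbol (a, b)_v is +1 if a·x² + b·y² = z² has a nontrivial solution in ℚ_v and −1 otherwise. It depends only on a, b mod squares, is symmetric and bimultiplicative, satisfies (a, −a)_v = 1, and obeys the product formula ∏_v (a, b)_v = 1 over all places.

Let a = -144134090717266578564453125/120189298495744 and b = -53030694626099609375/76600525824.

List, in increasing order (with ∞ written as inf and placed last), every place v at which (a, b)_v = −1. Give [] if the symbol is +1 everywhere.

[5, 29, 47, inf]

(a, b) ≡ (-293045, -215) mod (ℚ^×)²; places V = {2, 3, 5, 7, 11, 23, 29, 31, 37, 43, 47, 53, ∞}.
(a,b)_43: α=1, u≡3; β=1, v≡40 (mod 43); (3|43)=-1, (40|43)=+1; sign (−1)^1·-1^1·+1^1 = +1.
(a,b)_2: α=-8, β=-10; u≡3, v≡1 (mod 8); ε(u)ε(v)=1·0, αω(v)=-8·0, βω(u)=-10·1; sum ≡ 0  ⇒  +1.
(a,b)_23: α=-2, u≡7; β=0, v≡11 (mod 23); (7|23)=-1, (11|23)=-1; sign (−1)^0·-1^0·-1^-2 = +1.
(a,b)_7: α=2, u≡3; β=0, v≡4 (mod 7); (3|7)=-1, (4|7)=+1; sign (−1)^0·-1^0·+1^2 = +1.
(a,b)_31: α=-6, u≡13; β=-4, v≡5 (mod 31); (13|31)=-1, (5|31)=+1; sign (−1)^0·-1^-4·+1^-6 = +1.
(a,b)_5: α=11, u≡4; β=9, v≡3 (mod 5); (4|5)=+1, (3|5)=-1; sign (−1)^0·+1^9·-1^11 = -1.
(a,b)_11: α=2, u≡2; β=2, v≡4 (mod 11); (2|11)=-1, (4|11)=+1; sign (−1)^0·-1^2·+1^2 = +1.
(a,b)_47: α=3, u≡12; β=2, v≡22 (mod 47); (12|47)=+1, (22|47)=-1; sign (−1)^0·+1^2·-1^3 = -1.
(a,b)_3: α=0, u≡1; β=-4, v≡1 (mod 3); (1|3)=+1, (1|3)=+1; sign (−1)^0·+1^-4·+1^0 = +1.
(a,b)_53: α=2, u≡23; β=2, v≡19 (mod 53); (23|53)=-1, (19|53)=-1; sign (−1)^0·-1^2·-1^2 = +1.
(a,b)_29: α=1, u≡24; β=2, v≡15 (mod 29); (24|29)=+1, (15|29)=-1; sign (−1)^0·+1^2·-1^1 = -1.
(a,b)_37: α=2, u≡19; β=0, v≡34 (mod 37); (19|37)=-1, (34|37)=+1; sign (−1)^0·-1^0·+1^2 = +1.
(a,b)_∞: sgn(-293045)=−, sgn(-215)=−, so -1.
|Ram(-293045, -215)| = 4, even; anisotropic at {5, 29, 47, ∞}.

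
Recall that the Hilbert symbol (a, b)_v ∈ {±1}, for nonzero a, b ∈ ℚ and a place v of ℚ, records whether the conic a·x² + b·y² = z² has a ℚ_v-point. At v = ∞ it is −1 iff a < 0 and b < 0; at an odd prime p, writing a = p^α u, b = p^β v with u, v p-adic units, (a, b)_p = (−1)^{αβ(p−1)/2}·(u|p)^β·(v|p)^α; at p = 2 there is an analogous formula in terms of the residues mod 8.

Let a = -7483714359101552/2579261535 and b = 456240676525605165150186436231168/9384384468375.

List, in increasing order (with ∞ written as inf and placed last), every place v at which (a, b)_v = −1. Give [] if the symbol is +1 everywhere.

[3, 29]

(a, b) ≡ (-81345, 62205) mod (ℚ^×)²; places V = {2, 3, 5, 7, 11, 13, 17, 19, 29, 31, 41, 47, ∞}.
(a,b)_29: α=3, u≡3; β=7, v≡9 (mod 29); (3|29)=-1, (9|29)=+1; sign (−1)^0·-1^7·+1^3 = -1.
(a,b)_3: α=-5, u≡2; β=-13, v≡2 (mod 3); (2|3)=-1, (2|3)=-1; sign (−1)^1·-1^-13·-1^-5 = -1.
(a,b)_11: α=1, u≡2; β=3, v≡3 (mod 11); (2|11)=-1, (3|11)=+1; sign (−1)^1·-1^3·+1^1 = +1.
(a,b)_5: α=-1, u≡4; β=-3, v≡4 (mod 5); (4|5)=+1, (4|5)=+1; sign (−1)^0·+1^-3·+1^-1 = +1.
(a,b)_13: α=2, u≡4; β=5, v≡4 (mod 13); (4|13)=+1, (4|13)=+1; sign (−1)^0·+1^5·+1^2 = +1.
(a,b)_19: α=2, u≡3; β=0, v≡18 (mod 19); (3|19)=-1, (18|19)=-1; sign (−1)^0·-1^0·-1^2 = +1.
(a,b)_2: α=4, β=16; u≡7, v≡5 (mod 8); ε(u)ε(v)=1·0, αω(v)=4·1, βω(u)=16·0; sum ≡ 0  ⇒  +1.
(a,b)_7: α=0, u≡4; β=-2, v≡3 (mod 7); (4|7)=+1, (3|7)=-1; sign (−1)^0·+1^-2·-1^0 = +1.
(a,b)_41: α=2, u≡2; β=4, v≡40 (mod 41); (2|41)=+1, (40|41)=+1; sign (−1)^0·+1^4·+1^2 = +1.
(a,b)_∞: sgn(-81345)=−, sgn(62205)=+, so +1.
(a,b)_47: α=-2, u≡24; β=0, v≡1 (mod 47); (24|47)=+1, (1|47)=+1; sign (−1)^0·+1^0·+1^-2 = +1.
(a,b)_17: α=1, u≡13; β=2, v≡4 (mod 17); (13|17)=+1, (4|17)=+1; sign (−1)^0·+1^2·+1^1 = +1.
(a,b)_31: α=-2, u≡29; β=-2, v≡9 (mod 31); (29|31)=-1, (9|31)=+1; sign (−1)^0·-1^-2·+1^-2 = +1.
Ram(-81345, 62205) = {3, 29}; no ℚ_3-point on the conic.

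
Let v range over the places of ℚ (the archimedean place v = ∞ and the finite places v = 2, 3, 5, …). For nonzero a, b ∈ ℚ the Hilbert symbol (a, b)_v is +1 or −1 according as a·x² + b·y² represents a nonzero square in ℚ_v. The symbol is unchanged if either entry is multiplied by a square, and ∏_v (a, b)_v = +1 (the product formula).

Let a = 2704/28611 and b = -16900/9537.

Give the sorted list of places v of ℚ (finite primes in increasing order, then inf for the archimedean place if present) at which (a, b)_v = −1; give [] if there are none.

[2, 3]

Mod squares: a ≡ 11, b ≡ -33. Check v ∈ {∞, 2, 3, 5, 11, 13, 17}.
v=17: a=17^-2·(≡11), b=17^-2·(≡2) mod 17; (11|17)=-1, (2|17)=+1; (−1)^{-2·-2·8}·(-1)^-2·(+1)^-2 = +1.
v=11: a=11^-1·(≡4), b=11^-1·(≡2) mod 11; (4|11)=+1, (2|11)=-1; (−1)^{-1·-1·5}·(+1)^-1·(-1)^-1 = +1.
v=13: a=13^2·(≡5), b=13^2·(≡7) mod 13; (5|13)=-1, (7|13)=-1; (−1)^{2·2·6}·(-1)^2·(-1)^2 = +1.
v=3: a=3^-2·(≡2), b=3^-1·(≡1) mod 3; (2|3)=-1, (1|3)=+1; (−1)^{-2·-1·1}·(-1)^-1·(+1)^-2 = -1.
v=2: v_2(a)=4, v_2(b)=2; units ≡ 3, 7 (mod 8); ε·ε+αω+βω = 1·1+4·0+2·1 ≡ 1  ⇒  (a,b)_2 = -1.
v=5: a=5^0·(≡4), b=5^2·(≡2) mod 5; (4|5)=+1, (2|5)=-1; (−1)^{0·2·2}·(+1)^2·(-1)^0 = +1.
v=∞: 11 > 0 and -33 < 0  ⇒  (a,b)_∞ = +1.
(11, -33 / ℚ) ramifies at {2, 3}: a division algebra.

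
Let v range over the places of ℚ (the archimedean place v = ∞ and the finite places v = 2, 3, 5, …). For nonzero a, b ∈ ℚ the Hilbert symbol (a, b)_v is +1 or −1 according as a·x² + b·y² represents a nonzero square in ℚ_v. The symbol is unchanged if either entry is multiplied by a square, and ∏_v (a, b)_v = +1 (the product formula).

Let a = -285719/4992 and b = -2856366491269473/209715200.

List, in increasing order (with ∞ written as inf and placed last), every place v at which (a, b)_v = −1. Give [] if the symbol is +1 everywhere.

[2, 3, 13, inf]

(a, b) ≡ (-9282, -34) mod (ℚ^×)²; places V = {2, 3, 5, 7, 13, 17, 19, ∞}.
(a,b)_5: α=0, u≡3; β=-2, v≡4 (mod 5); (3|5)=-1, (4|5)=+1; sign (−1)^0·-1^-2·+1^0 = +1.
(a,b)_17: α=1, u≡16; β=3, v≡15 (mod 17); (16|17)=+1, (15|17)=+1; sign (−1)^0·+1^3·+1^1 = +1.
(a,b)_7: α=5, u≡4; β=6, v≡1 (mod 7); (4|7)=+1, (1|7)=+1; sign (−1)^0·+1^6·+1^5 = +1.
(a,b)_19: α=0, u≡7; β=2, v≡17 (mod 19); (7|19)=+1, (17|19)=+1; sign (−1)^0·+1^2·+1^0 = +1.
(a,b)_∞: sgn(-9282)=−, sgn(-34)=−, so -1.
(a,b)_13: α=-1, u≡3; β=2, v≡8 (mod 13); (3|13)=+1, (8|13)=-1; sign (−1)^0·+1^2·-1^-1 = -1.
(a,b)_3: α=-1, u≡2; β=4, v≡2 (mod 3); (2|3)=-1, (2|3)=-1; sign (−1)^0·-1^4·-1^-1 = -1.
(a,b)_2: α=-7, β=-23; u≡7, v≡7 (mod 8); ε(u)ε(v)=1·1, αω(v)=-7·0, βω(u)=-23·0; sum ≡ 1  ⇒  -1.
(-9282, -34 / ℚ) ramifies at {2, 3, 13, ∞}: a division algebra.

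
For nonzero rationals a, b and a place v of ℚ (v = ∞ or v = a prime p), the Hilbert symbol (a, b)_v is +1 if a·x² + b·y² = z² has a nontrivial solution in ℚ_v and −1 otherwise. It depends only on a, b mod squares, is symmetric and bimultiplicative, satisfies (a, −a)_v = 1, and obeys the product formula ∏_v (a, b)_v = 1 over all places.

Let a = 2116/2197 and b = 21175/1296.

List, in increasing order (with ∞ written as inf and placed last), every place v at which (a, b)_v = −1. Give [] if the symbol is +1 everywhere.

[7, 13]

(a, b) ≡ (13, 7) mod (ℚ^×)²; places V = {2, 3, 5, 7, 11, 13, 23, ∞}.
(a,b)_5: α=0, u≡3; β=2, v≡2 (mod 5); (3|5)=-1, (2|5)=-1; sign (−1)^0·-1^2·-1^0 = +1.
(a,b)_7: α=0, u≡5; β=1, v≡1 (mod 7); (5|7)=-1, (1|7)=+1; sign (−1)^0·-1^1·+1^0 = -1.
(a,b)_3: α=0, u≡1; β=-4, v≡1 (mod 3); (1|3)=+1, (1|3)=+1; sign (−1)^0·+1^-4·+1^0 = +1.
(a,b)_13: α=-3, u≡10; β=0, v≡7 (mod 13); (10|13)=+1, (7|13)=-1; sign (−1)^0·+1^0·-1^-3 = -1.
(a,b)_11: α=0, u≡6; β=2, v≡6 (mod 11); (6|11)=-1, (6|11)=-1; sign (−1)^0·-1^2·-1^0 = +1.
(a,b)_∞: sgn(13)=+, sgn(7)=+, so +1.
(a,b)_2: α=2, β=-4; u≡5, v≡7 (mod 8); ε(u)ε(v)=0·1, αω(v)=2·0, βω(u)=-4·1; sum ≡ 0  ⇒  +1.
(a,b)_23: α=2, u≡8; β=0, v≡22 (mod 23); (8|23)=+1, (22|23)=-1; sign (−1)^0·+1^0·-1^2 = +1.
Ram(13, 7) = {7, 13}; no ℚ_7-point on the conic.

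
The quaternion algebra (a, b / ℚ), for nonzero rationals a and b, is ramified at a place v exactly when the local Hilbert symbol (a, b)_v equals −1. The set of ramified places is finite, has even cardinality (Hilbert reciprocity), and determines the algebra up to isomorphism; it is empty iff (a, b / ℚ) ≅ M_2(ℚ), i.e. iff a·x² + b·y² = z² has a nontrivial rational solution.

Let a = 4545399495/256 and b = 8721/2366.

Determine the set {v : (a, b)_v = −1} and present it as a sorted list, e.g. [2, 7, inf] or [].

[2, 3, 23, 37]

(a, b) ≡ (548895, 13566) mod (ℚ^×)²; places V = {2, 3, 5, 7, 13, 17, 19, 23, 37, 43, ∞}.
(a,b)_43: α=1, u≡32; β=0, v≡35 (mod 43); (32|43)=-1, (35|43)=+1; sign (−1)^0·-1^0·+1^1 = +1.
(a,b)_19: α=0, u≡5; β=1, v≡6 (mod 19); (5|19)=+1, (6|19)=+1; sign (−1)^0·+1^1·+1^0 = +1.
(a,b)_37: α=1, u≡20; β=0, v≡24 (mod 37); (20|37)=-1, (24|37)=-1; sign (−1)^0·-1^0·-1^1 = -1.
(a,b)_3: α=1, u≡1; β=3, v≡1 (mod 3); (1|3)=+1, (1|3)=+1; sign (−1)^1·+1^3·+1^1 = -1.
(a,b)_17: α=0, u≡15; β=1, v≡1 (mod 17); (15|17)=+1, (1|17)=+1; sign (−1)^0·+1^1·+1^0 = +1.
(a,b)_7: α=2, u≡1; β=-1, v≡3 (mod 7); (1|7)=+1, (3|7)=-1; sign (−1)^0·+1^-1·-1^2 = +1.
(a,b)_∞: sgn(548895)=+, sgn(13566)=+, so +1.
(a,b)_13: α=2, u≡10; β=-2, v≡11 (mod 13); (10|13)=+1, (11|13)=-1; sign (−1)^0·+1^-2·-1^2 = +1.
(a,b)_5: α=1, u≡4; β=0, v≡1 (mod 5); (4|5)=+1, (1|5)=+1; sign (−1)^0·+1^0·+1^1 = +1.
(a,b)_23: α=1, u≡20; β=0, v≡14 (mod 23); (20|23)=-1, (14|23)=-1; sign (−1)^0·-1^0·-1^1 = -1.
(a,b)_2: α=-8, β=-1; u≡7, v≡7 (mod 8); ε(u)ε(v)=1·1, αω(v)=-8·0, βω(u)=-1·0; sum ≡ 1  ⇒  -1.
(548895, 13566 / ℚ) ramifies at {2, 3, 23, 37}: a division algebra.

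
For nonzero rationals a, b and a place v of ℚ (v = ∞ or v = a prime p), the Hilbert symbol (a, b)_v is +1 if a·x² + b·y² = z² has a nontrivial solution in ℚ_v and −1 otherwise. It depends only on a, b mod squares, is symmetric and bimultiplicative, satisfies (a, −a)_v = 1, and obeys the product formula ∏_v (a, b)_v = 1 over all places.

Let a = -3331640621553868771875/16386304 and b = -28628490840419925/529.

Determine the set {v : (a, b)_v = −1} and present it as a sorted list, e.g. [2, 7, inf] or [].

(a, b) ≡ (-1172354435, -12340573) mod (ℚ^×)²; places V = {2, 3, 5, 7, 11, 13, 19, 23, 29, 31, 37, 53, ∞}.
(a,b)_37: α=1, u≡27; β=1, v≡30 (mod 37); (27|37)=+1, (30|37)=+1; sign (−1)^0·+1^1·+1^1 = +1.
(a,b)_2: α=-8, β=0; u≡5, v≡3 (mod 8); ε(u)ε(v)=0·1, αω(v)=-8·1, βω(u)=0·1; sum ≡ 0  ⇒  +1.
(a,b)_53: α=1, u≡18; β=1, v≡32 (mod 53); (18|53)=-1, (32|53)=-1; sign (−1)^0·-1^1·-1^1 = +1.
(a,b)_7: α=3, u≡1; β=1, v≡4 (mod 7); (1|7)=+1, (4|7)=+1; sign (−1)^1·+1^1·+1^3 = -1.
(a,b)_∞: sgn(-1172354435)=−, sgn(-12340573)=−, so -1.
(a,b)_13: α=4, u≡2; β=4, v≡6 (mod 13); (2|13)=-1, (6|13)=-1; sign (−1)^0·-1^4·-1^4 = +1.
(a,b)_5: α=5, u≡2; β=2, v≡2 (mod 5); (2|5)=-1, (2|5)=-1; sign (−1)^0·-1^2·-1^5 = -1.
(a,b)_11: α=-2, u≡3; β=0, v≡7 (mod 11); (3|11)=+1, (7|11)=-1; sign (−1)^0·+1^0·-1^-2 = +1.
(a,b)_31: α=1, u≡28; β=1, v≡10 (mod 31); (28|31)=+1, (10|31)=+1; sign (−1)^1·+1^1·+1^1 = -1.
(a,b)_3: α=2, u≡1; β=2, v≡2 (mod 3); (1|3)=+1, (2|3)=-1; sign (−1)^0·+1^2·-1^2 = +1.
(a,b)_23: α=-2, u≡3; β=-2, v≡3 (mod 23); (3|23)=+1, (3|23)=+1; sign (−1)^0·+1^-2·+1^-2 = +1.
(a,b)_29: α=1, u≡27; β=1, v≡4 (mod 29); (27|29)=-1, (4|29)=+1; sign (−1)^0·-1^1·+1^1 = -1.
(a,b)_19: α=3, u≡14; β=2, v≡12 (mod 19); (14|19)=-1, (12|19)=-1; sign (−1)^0·-1^2·-1^3 = -1.
|Ram(-1172354435, -12340573)| = 6, even; anisotropic at {5, 7, 19, 29, 31, ∞}.

[5, 7, 19, 29, 31, inf]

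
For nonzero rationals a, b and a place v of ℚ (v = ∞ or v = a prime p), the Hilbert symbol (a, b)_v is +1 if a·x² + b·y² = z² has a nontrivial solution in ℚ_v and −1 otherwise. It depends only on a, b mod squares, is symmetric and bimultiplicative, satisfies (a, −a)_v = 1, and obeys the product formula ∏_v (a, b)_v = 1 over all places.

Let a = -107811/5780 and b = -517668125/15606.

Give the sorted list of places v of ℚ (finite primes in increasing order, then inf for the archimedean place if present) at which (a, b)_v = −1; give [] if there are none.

(a, b) ≡ (-55, -174) mod (ℚ^×)²; places V = {2, 3, 5, 11, 13, 17, 29, ∞}.
(a,b)_29: α=0, u≡27; β=1, v≡16 (mod 29); (27|29)=-1, (16|29)=+1; sign (−1)^0·-1^1·+1^0 = -1.
(a,b)_11: α=3, u≡8; β=0, v≡6 (mod 11); (8|11)=-1, (6|11)=-1; sign (−1)^0·-1^0·-1^3 = -1.
(a,b)_3: α=4, u≡2; β=-3, v≡2 (mod 3); (2|3)=-1, (2|3)=-1; sign (−1)^0·-1^-3·-1^4 = -1.
(a,b)_∞: sgn(-55)=−, sgn(-174)=−, so -1.
(a,b)_2: α=-2, β=-1; u≡1, v≡1 (mod 8); ε(u)ε(v)=0·0, αω(v)=-2·0, βω(u)=-1·0; sum ≡ 0  ⇒  +1.
(a,b)_5: α=-1, u≡4; β=4, v≡1 (mod 5); (4|5)=+1, (1|5)=+1; sign (−1)^0·+1^4·+1^-1 = +1.
(a,b)_13: α=0, u≡3; β=4, v≡6 (mod 13); (3|13)=+1, (6|13)=-1; sign (−1)^0·+1^4·-1^0 = +1.
(a,b)_17: α=-2, u≡1; β=-2, v≡16 (mod 17); (1|17)=+1, (16|17)=+1; sign (−1)^0·+1^-2·+1^-2 = +1.
Ram(-55, -174) = {3, 11, 29, ∞}; no ℚ_3-point on the conic.

[3, 11, 29, inf]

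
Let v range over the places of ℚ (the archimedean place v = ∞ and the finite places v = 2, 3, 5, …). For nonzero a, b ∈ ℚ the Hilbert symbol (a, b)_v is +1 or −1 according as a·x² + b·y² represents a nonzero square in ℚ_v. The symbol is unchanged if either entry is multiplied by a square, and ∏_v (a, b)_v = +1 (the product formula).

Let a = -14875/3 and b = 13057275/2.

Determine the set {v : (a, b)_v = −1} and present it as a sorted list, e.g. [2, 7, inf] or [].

(a, b) ≡ (-1785, 21318) mod (ℚ^×)²; places V = {2, 3, 5, 7, 11, 17, 19, ∞}.
(a,b)_5: α=3, u≡2; β=2, v≡3 (mod 5); (2|5)=-1, (3|5)=-1; sign (−1)^0·-1^2·-1^3 = -1.
(a,b)_19: α=0, u≡7; β=1, v≡7 (mod 19); (7|19)=+1, (7|19)=+1; sign (−1)^0·+1^1·+1^0 = +1.
(a,b)_7: α=1, u≡1; β=2, v≡3 (mod 7); (1|7)=+1, (3|7)=-1; sign (−1)^0·+1^2·-1^1 = -1.
(a,b)_17: α=1, u≡3; β=1, v≡16 (mod 17); (3|17)=-1, (16|17)=+1; sign (−1)^0·-1^1·+1^1 = -1.
(a,b)_3: α=-1, u≡2; β=1, v≡2 (mod 3); (2|3)=-1, (2|3)=-1; sign (−1)^1·-1^1·-1^-1 = -1.
(a,b)_2: α=0, β=-1; u≡7, v≡3 (mod 8); ε(u)ε(v)=1·1, αω(v)=0·1, βω(u)=-1·0; sum ≡ 1  ⇒  -1.
(a,b)_∞: sgn(-1785)=−, sgn(21318)=+, so +1.
(a,b)_11: α=0, u≡10; β=1, v≡2 (mod 11); (10|11)=-1, (2|11)=-1; sign (−1)^0·-1^1·-1^0 = -1.
|Ram(-1785, 21318)| = 6, even; anisotropic at {2, 3, 5, 7, 11, 17}.

[2, 3, 5, 7, 11, 17]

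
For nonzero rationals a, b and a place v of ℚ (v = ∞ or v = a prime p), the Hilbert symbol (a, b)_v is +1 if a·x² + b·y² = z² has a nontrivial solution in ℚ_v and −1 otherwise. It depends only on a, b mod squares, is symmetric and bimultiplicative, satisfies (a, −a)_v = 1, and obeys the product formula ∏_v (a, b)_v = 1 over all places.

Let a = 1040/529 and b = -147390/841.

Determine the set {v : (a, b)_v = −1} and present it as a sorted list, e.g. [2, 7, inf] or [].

[3, 17]

Mod squares: a ≡ 65, b ≡ -510. Check v ∈ {∞, 2, 3, 5, 13, 17, 23, 29}.
v=3: a=3^0·(≡2), b=3^1·(≡1) mod 3; (2|3)=-1, (1|3)=+1; (−1)^{0·1·1}·(-1)^1·(+1)^0 = -1.
v=5: a=5^1·(≡2), b=5^1·(≡2) mod 5; (2|5)=-1, (2|5)=-1; (−1)^{1·1·2}·(-1)^1·(-1)^1 = +1.
v=13: a=13^1·(≡6), b=13^0·(≡12) mod 13; (6|13)=-1, (12|13)=+1; (−1)^{1·0·6}·(-1)^0·(+1)^1 = +1.
v=2: v_2(a)=4, v_2(b)=1; units ≡ 1, 1 (mod 8); ε·ε+αω+βω = 0·0+4·0+1·0 ≡ 0  ⇒  (a,b)_2 = +1.
v=17: a=17^0·(≡10), b=17^3·(≡9) mod 17; (10|17)=-1, (9|17)=+1; (−1)^{0·3·8}·(-1)^3·(+1)^0 = -1.
v=23: a=23^-2·(≡5), b=23^0·(≡19) mod 23; (5|23)=-1, (19|23)=-1; (−1)^{-2·0·11}·(-1)^0·(-1)^-2 = +1.
v=∞: 65 > 0 and -510 < 0  ⇒  (a,b)_∞ = +1.
v=29: a=29^0·(≡16), b=29^-2·(≡17) mod 29; (16|29)=+1, (17|29)=-1; (−1)^{0·-2·14}·(+1)^-2·(-1)^0 = +1.
Ram(65, -510) = {3, 17}; no ℚ_3-point on the conic.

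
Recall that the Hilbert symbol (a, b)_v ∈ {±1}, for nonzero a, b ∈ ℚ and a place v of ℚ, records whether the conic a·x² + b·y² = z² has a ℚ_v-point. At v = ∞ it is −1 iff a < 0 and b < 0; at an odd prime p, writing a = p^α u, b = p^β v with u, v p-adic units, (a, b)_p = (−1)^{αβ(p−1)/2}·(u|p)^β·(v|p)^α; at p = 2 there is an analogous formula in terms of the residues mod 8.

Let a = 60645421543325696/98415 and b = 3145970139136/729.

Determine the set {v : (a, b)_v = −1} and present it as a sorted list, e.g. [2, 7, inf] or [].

(a, b) ≡ (5610, 19) mod (ℚ^×)²; places V = {2, 3, 5, 7, 11, 17, 19, ∞}.
(a,b)_19: α=2, u≡1; β=1, v≡1 (mod 19); (1|19)=+1, (1|19)=+1; sign (−1)^0·+1^1·+1^2 = +1.
(a,b)_2: α=19, β=14; u≡5, v≡3 (mod 8); ε(u)ε(v)=0·1, αω(v)=19·1, βω(u)=14·1; sum ≡ 1  ⇒  -1.
(a,b)_17: α=3, u≡10; β=4, v≡8 (mod 17); (10|17)=-1, (8|17)=+1; sign (−1)^0·-1^4·+1^3 = +1.
(a,b)_3: α=-9, u≡1; β=-6, v≡1 (mod 3); (1|3)=+1, (1|3)=+1; sign (−1)^0·+1^-6·+1^-9 = +1.
(a,b)_7: α=2, u≡3; β=0, v≡6 (mod 7); (3|7)=-1, (6|7)=-1; sign (−1)^0·-1^0·-1^2 = +1.
(a,b)_11: α=3, u≡1; β=2, v≡10 (mod 11); (1|11)=+1, (10|11)=-1; sign (−1)^0·+1^2·-1^3 = -1.
(a,b)_5: α=-1, u≡2; β=0, v≡4 (mod 5); (2|5)=-1, (4|5)=+1; sign (−1)^0·-1^0·+1^-1 = +1.
(a,b)_∞: sgn(5610)=+, sgn(19)=+, so +1.
|Ram(5610, 19)| = 2, even; anisotropic at {2, 11}.

[2, 11]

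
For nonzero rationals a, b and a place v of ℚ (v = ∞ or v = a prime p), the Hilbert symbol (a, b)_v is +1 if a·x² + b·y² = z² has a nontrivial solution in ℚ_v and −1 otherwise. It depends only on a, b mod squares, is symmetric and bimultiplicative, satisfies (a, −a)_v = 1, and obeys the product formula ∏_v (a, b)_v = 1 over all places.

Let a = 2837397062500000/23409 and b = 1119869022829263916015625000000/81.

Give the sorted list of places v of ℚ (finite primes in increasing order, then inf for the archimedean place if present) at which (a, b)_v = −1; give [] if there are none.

[5, 13]

Mod squares: a ≡ 76570, b ≡ 665. Check v ∈ {∞, 2, 3, 5, 7, 11, 13, 17, 19, 31}.
v=3: a=3^-4·(≡1), b=3^-4·(≡2) mod 3; (1|3)=+1, (2|3)=-1; (−1)^{-4·-4·1}·(+1)^-4·(-1)^-4 = +1.
v=19: a=19^1·(≡14), b=19^3·(≡5) mod 19; (14|19)=-1, (5|19)=+1; (−1)^{1·3·9}·(-1)^3·(+1)^1 = +1.
v=13: a=13^1·(≡9), b=13^2·(≡11) mod 13; (9|13)=+1, (11|13)=-1; (−1)^{1·2·6}·(+1)^2·(-1)^1 = -1.
v=17: a=17^-2·(≡2), b=17^0·(≡1) mod 17; (2|17)=+1, (1|17)=+1; (−1)^{-2·0·8}·(+1)^0·(+1)^-2 = +1.
v=31: a=31^1·(≡29), b=31^2·(≡1) mod 31; (29|31)=-1, (1|31)=+1; (−1)^{1·2·15}·(-1)^2·(+1)^1 = +1.
v=7: a=7^2·(≡1), b=7^7·(≡1) mod 7; (1|7)=+1, (1|7)=+1; (−1)^{2·7·3}·(+1)^7·(+1)^2 = +1.
v=11: a=11^2·(≡10), b=11^0·(≡4) mod 11; (10|11)=-1, (4|11)=+1; (−1)^{2·0·5}·(-1)^0·(+1)^2 = +1.
v=∞: 76570 > 0 and 665 > 0  ⇒  (a,b)_∞ = +1.
v=2: v_2(a)=5, v_2(b)=6; units ≡ 5, 1 (mod 8); ε·ε+αω+βω = 0·0+5·0+6·1 ≡ 0  ⇒  (a,b)_2 = +1.
v=5: a=5^9·(≡4), b=5^19·(≡2) mod 5; (4|5)=+1, (2|5)=-1; (−1)^{9·19·2}·(+1)^19·(-1)^9 = -1.
Ram(76570, 665) = {5, 13}; no ℚ_5-point on the conic.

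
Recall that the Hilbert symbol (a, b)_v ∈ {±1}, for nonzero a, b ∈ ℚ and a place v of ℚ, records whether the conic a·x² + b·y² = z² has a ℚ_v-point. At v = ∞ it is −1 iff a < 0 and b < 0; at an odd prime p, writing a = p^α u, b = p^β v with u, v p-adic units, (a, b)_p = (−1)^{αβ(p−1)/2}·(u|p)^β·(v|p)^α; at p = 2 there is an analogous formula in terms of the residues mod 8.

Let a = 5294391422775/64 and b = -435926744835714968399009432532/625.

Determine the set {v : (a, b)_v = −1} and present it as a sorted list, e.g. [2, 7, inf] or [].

(a, b) ≡ (114535239, -269997) mod (ℚ^×)²; places V = {2, 3, 5, 7, 13, 17, 23, 29, 37, 43, ∞}.
(a,b)_∞: sgn(114535239)=+, sgn(-269997)=−, so +1.
(a,b)_3: α=1, u≡2; β=5, v≡1 (mod 3); (2|3)=-1, (1|3)=+1; sign (−1)^1·-1^5·+1^1 = +1.
(a,b)_2: α=-6, β=2; u≡7, v≡3 (mod 8); ε(u)ε(v)=1·1, αω(v)=-6·1, βω(u)=2·0; sum ≡ 1  ⇒  -1.
(a,b)_13: α=1, u≡12; β=3, v≡11 (mod 13); (12|13)=+1, (11|13)=-1; sign (−1)^0·+1^3·-1^1 = -1.
(a,b)_7: α=1, u≡3; β=3, v≡3 (mod 7); (3|7)=-1, (3|7)=-1; sign (−1)^1·-1^3·-1^1 = -1.
(a,b)_37: α=1, u≡3; β=2, v≡6 (mod 37); (3|37)=+1, (6|37)=-1; sign (−1)^0·+1^2·-1^1 = -1.
(a,b)_17: α=1, u≡11; β=2, v≡5 (mod 17); (11|17)=-1, (5|17)=-1; sign (−1)^0·-1^2·-1^1 = -1.
(a,b)_5: α=2, u≡4; β=-4, v≡3 (mod 5); (4|5)=+1, (3|5)=-1; sign (−1)^0·+1^-4·-1^2 = +1.
(a,b)_29: α=1, u≡8; β=2, v≡23 (mod 29); (8|29)=-1, (23|29)=+1; sign (−1)^0·-1^2·+1^1 = +1.
(a,b)_23: α=1, u≡17; β=3, v≡14 (mod 23); (17|23)=-1, (14|23)=-1; sign (−1)^1·-1^3·-1^1 = -1.
(a,b)_43: α=2, u≡23; β=5, v≡34 (mod 43); (23|43)=+1, (34|43)=-1; sign (−1)^0·+1^5·-1^2 = +1.
|Ram(114535239, -269997)| = 6, even; anisotropic at {2, 7, 13, 17, 23, 37}.

[2, 7, 13, 17, 23, 37]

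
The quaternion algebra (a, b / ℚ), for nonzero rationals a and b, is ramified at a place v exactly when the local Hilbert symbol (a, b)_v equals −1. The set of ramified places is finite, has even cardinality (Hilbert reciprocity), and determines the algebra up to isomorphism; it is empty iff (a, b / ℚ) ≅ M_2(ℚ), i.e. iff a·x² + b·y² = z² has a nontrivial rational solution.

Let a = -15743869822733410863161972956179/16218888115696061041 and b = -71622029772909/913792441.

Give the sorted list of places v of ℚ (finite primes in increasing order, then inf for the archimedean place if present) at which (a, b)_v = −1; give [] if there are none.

(a, b) ≡ (-11, -53669) mod (ℚ^×)²; places V = {2, 3, 7, 11, 17, 19, 37, 41, 43, ∞}.
(a,b)_43: α=-6, u≡39; β=-2, v≡13 (mod 43); (39|43)=-1, (13|43)=+1; sign (−1)^0·-1^-2·+1^-6 = +1.
(a,b)_∞: sgn(-11)=−, sgn(-53669)=−, so -1.
(a,b)_41: α=8, u≡17; β=3, v≡29 (mod 41); (17|41)=-1, (29|41)=-1; sign (−1)^0·-1^3·-1^8 = -1.
(a,b)_37: α=-6, u≡26; β=-2, v≡29 (mod 37); (26|37)=+1, (29|37)=-1; sign (−1)^0·+1^-2·-1^-6 = +1.
(a,b)_17: α=2, u≡12; β=1, v≡6 (mod 17); (12|17)=-1, (6|17)=-1; sign (−1)^0·-1^1·-1^2 = -1.
(a,b)_11: α=9, u≡6; β=3, v≡5 (mod 11); (6|11)=-1, (5|11)=+1; sign (−1)^1·-1^3·+1^9 = +1.
(a,b)_7: α=2, u≡6; β=1, v≡3 (mod 7); (6|7)=-1, (3|7)=-1; sign (−1)^0·-1^1·-1^2 = -1.
(a,b)_2: α=0, β=0; u≡5, v≡3 (mod 8); ε(u)ε(v)=0·1, αω(v)=0·1, βω(u)=0·1; sum ≡ 0  ⇒  +1.
(a,b)_3: α=10, u≡1; β=8, v≡1 (mod 3); (1|3)=+1, (1|3)=+1; sign (−1)^0·+1^8·+1^10 = +1.
(a,b)_19: α=0, u≡10; β=-2, v≡17 (mod 19); (10|19)=-1, (17|19)=+1; sign (−1)^0·-1^-2·+1^0 = +1.
(-11, -53669 / ℚ) ramifies at {7, 17, 41, ∞}: a division algebra.

[7, 17, 41, inf]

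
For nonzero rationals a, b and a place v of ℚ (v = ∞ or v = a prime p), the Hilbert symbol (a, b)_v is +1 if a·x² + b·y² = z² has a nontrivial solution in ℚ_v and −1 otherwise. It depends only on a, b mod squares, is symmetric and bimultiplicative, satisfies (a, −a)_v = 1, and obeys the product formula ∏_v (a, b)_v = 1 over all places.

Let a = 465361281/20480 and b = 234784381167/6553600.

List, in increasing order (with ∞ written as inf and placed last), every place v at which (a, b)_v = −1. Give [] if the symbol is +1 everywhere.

(a, b) ≡ (4845, 7) mod (ℚ^×)²; places V = {2, 3, 5, 7, 11, 17, 19, ∞}.
(a,b)_11: α=2, u≡1; β=0, v≡8 (mod 11); (1|11)=+1, (8|11)=-1; sign (−1)^0·+1^0·-1^2 = +1.
(a,b)_19: α=1, u≡15; β=2, v≡4 (mod 19); (15|19)=-1, (4|19)=+1; sign (−1)^0·-1^2·+1^1 = +1.
(a,b)_7: α=2, u≡2; β=3, v≡4 (mod 7); (2|7)=+1, (4|7)=+1; sign (−1)^0·+1^3·+1^2 = +1.
(a,b)_3: α=5, u≡1; β=8, v≡1 (mod 3); (1|3)=+1, (1|3)=+1; sign (−1)^0·+1^8·+1^5 = +1.
(a,b)_5: α=-1, u≡1; β=-2, v≡3 (mod 5); (1|5)=+1, (3|5)=-1; sign (−1)^0·+1^-2·-1^-1 = -1.
(a,b)_2: α=-12, β=-18; u≡5, v≡7 (mod 8); ε(u)ε(v)=0·1, αω(v)=-12·0, βω(u)=-18·1; sum ≡ 0  ⇒  +1.
(a,b)_∞: sgn(4845)=+, sgn(7)=+, so +1.
(a,b)_17: α=1, u≡8; β=2, v≡6 (mod 17); (8|17)=+1, (6|17)=-1; sign (−1)^0·+1^2·-1^1 = -1.
Ram(4845, 7) = {5, 17}; no ℚ_5-point on the conic.

[5, 17]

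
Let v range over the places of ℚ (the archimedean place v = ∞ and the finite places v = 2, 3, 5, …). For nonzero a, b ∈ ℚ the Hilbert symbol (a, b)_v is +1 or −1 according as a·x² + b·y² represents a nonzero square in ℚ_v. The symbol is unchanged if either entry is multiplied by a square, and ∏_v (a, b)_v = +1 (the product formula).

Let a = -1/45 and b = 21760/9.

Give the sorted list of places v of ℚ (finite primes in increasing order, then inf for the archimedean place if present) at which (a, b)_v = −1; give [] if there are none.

[5, 17]

(a, b) ≡ (-5, 85) mod (ℚ^×)²; places V = {2, 3, 5, 17, ∞}.
(a,b)_2: α=0, β=8; u≡3, v≡5 (mod 8); ε(u)ε(v)=1·0, αω(v)=0·1, βω(u)=8·1; sum ≡ 0  ⇒  +1.
(a,b)_5: α=-1, u≡1; β=1, v≡3 (mod 5); (1|5)=+1, (3|5)=-1; sign (−1)^0·+1^1·-1^-1 = -1.
(a,b)_∞: sgn(-5)=−, sgn(85)=+, so +1.
(a,b)_17: α=0, u≡3; β=1, v≡10 (mod 17); (3|17)=-1, (10|17)=-1; sign (−1)^0·-1^1·-1^0 = -1.
(a,b)_3: α=-2, u≡1; β=-2, v≡1 (mod 3); (1|3)=+1, (1|3)=+1; sign (−1)^0·+1^-2·+1^-2 = +1.
(-5, 85 / ℚ) ramifies at {5, 17}: a division algebra.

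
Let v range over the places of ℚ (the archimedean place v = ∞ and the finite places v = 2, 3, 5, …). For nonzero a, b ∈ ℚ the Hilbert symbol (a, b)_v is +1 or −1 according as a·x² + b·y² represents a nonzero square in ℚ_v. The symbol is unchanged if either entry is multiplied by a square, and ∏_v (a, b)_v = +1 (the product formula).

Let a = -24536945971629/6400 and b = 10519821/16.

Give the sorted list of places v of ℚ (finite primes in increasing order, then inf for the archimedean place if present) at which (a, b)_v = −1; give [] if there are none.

(a, b) ≡ (-221, 1168869) mod (ℚ^×)²; places V = {2, 3, 5, 7, 13, 17, 41, 43, ∞}.
(a,b)_43: α=2, u≡8; β=1, v≡12 (mod 43); (8|43)=-1, (12|43)=-1; sign (−1)^0·-1^1·-1^2 = -1.
(a,b)_17: α=1, u≡16; β=1, v≡4 (mod 17); (16|17)=+1, (4|17)=+1; sign (−1)^0·+1^1·+1^1 = +1.
(a,b)_41: α=2, u≡4; β=1, v≡13 (mod 41); (4|41)=+1, (13|41)=-1; sign (−1)^0·+1^1·-1^2 = +1.
(a,b)_2: α=-8, β=-4; u≡3, v≡5 (mod 8); ε(u)ε(v)=1·0, αω(v)=-8·1, βω(u)=-4·1; sum ≡ 0  ⇒  +1.
(a,b)_7: α=2, u≡5; β=0, v≡2 (mod 7); (5|7)=-1, (2|7)=+1; sign (−1)^0·-1^0·+1^2 = +1.
(a,b)_3: α=6, u≡1; β=3, v≡1 (mod 3); (1|3)=+1, (1|3)=+1; sign (−1)^0·+1^3·+1^6 = +1.
(a,b)_5: α=-2, u≡1; β=0, v≡1 (mod 5); (1|5)=+1, (1|5)=+1; sign (−1)^0·+1^0·+1^-2 = +1.
(a,b)_13: α=1, u≡10; β=1, v≡2 (mod 13); (10|13)=+1, (2|13)=-1; sign (−1)^0·+1^1·-1^1 = -1.
(a,b)_∞: sgn(-221)=−, sgn(1168869)=+, so +1.
Ram(-221, 1168869) = {13, 43}; no ℚ_13-point on the conic.

[13, 43]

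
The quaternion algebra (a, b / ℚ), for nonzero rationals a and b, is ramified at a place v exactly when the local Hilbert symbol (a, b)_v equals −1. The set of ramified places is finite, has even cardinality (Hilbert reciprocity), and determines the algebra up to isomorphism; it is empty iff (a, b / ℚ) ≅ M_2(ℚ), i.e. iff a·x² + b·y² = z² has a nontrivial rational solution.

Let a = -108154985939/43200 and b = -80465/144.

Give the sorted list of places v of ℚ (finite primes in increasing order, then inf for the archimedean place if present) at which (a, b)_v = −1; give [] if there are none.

[2, 5, 7, 13, 19, inf]

Mod squares: a ≡ -897, b ≡ -665. Check v ∈ {∞, 2, 3, 5, 7, 11, 13, 19, 23}.
v=13: a=13^3·(≡4), b=13^0·(≡5) mod 13; (4|13)=+1, (5|13)=-1; (−1)^{3·0·6}·(+1)^0·(-1)^3 = -1.
v=11: a=11^2·(≡1), b=11^2·(≡6) mod 11; (1|11)=+1, (6|11)=-1; (−1)^{2·2·5}·(+1)^2·(-1)^2 = +1.
v=3: a=3^-3·(≡1), b=3^-2·(≡1) mod 3; (1|3)=+1, (1|3)=+1; (−1)^{-3·-2·1}·(+1)^-2·(+1)^-3 = +1.
v=19: a=19^2·(≡8), b=19^1·(≡14) mod 19; (8|19)=-1, (14|19)=-1; (−1)^{2·1·9}·(-1)^1·(-1)^2 = -1.
v=7: a=7^2·(≡3), b=7^1·(≡5) mod 7; (3|7)=-1, (5|7)=-1; (−1)^{2·1·3}·(-1)^1·(-1)^2 = -1.
v=∞: -897 < 0 and -665 < 0  ⇒  (a,b)_∞ = -1.
v=2: v_2(a)=-6, v_2(b)=-4; units ≡ 7, 7 (mod 8); ε·ε+αω+βω = 1·1+-6·0+-4·0 ≡ 1  ⇒  (a,b)_2 = -1.
v=23: a=23^1·(≡22), b=23^0·(≡2) mod 23; (22|23)=-1, (2|23)=+1; (−1)^{1·0·11}·(-1)^0·(+1)^1 = +1.
v=5: a=5^-2·(≡2), b=5^1·(≡3) mod 5; (2|5)=-1, (3|5)=-1; (−1)^{-2·1·2}·(-1)^1·(-1)^-2 = -1.
(-897, -665 / ℚ) ramifies at {2, 5, 7, 13, 19, ∞}: a division algebra.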